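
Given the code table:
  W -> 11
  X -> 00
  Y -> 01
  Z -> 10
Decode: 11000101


Decoding:
11 -> W
00 -> X
01 -> Y
01 -> Y


Result: WXYY


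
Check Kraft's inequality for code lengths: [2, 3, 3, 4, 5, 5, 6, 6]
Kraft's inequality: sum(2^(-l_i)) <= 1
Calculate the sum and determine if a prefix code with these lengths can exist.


Sum = 2^(-2) + 2^(-3) + 2^(-3) + 2^(-4) + 2^(-5) + 2^(-5) + 2^(-6) + 2^(-6)
    = 0.25 + 0.125 + 0.125 + 0.0625 + 0.03125 + 0.03125 + 0.015625 + 0.015625
    = 42/64 = 0.65625
Since 0.65625 <= 1, Kraft's inequality IS satisfied.
A prefix code with these lengths CAN exist.

Kraft sum = 0.65625. Satisfied.


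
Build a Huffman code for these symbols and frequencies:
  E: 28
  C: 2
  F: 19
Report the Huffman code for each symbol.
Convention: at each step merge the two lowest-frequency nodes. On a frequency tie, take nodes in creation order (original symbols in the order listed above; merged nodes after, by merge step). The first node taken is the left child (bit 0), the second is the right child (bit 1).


Huffman tree construction:
Step 1: Merge C(2) + F(19) = 21
Step 2: Merge (C+F)(21) + E(28) = 49
Read each symbol's code off the tree from the root (left child = 0, right child = 1).

Codes:
  E: 1 (length 1)
  C: 00 (length 2)
  F: 01 (length 2)
Average code length: 70/49 = 1.4286 bits/symbol


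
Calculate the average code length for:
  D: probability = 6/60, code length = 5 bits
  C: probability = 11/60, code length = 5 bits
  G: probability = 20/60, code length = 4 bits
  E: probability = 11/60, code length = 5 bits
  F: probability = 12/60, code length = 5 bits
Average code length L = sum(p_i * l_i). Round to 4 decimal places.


Weighted contributions p_i * l_i:
  D: (6/60) * 5 = 30/60
  C: (11/60) * 5 = 55/60
  G: (20/60) * 4 = 80/60
  E: (11/60) * 5 = 55/60
  F: (12/60) * 5 = 60/60
Sum = (30 + 55 + 80 + 55 + 60)/60 = 280/60

L = 280/60 = 4.6667 bits/symbol


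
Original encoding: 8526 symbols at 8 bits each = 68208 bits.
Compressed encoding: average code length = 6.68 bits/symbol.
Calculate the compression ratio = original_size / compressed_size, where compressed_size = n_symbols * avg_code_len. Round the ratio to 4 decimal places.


original_size = n_symbols * orig_bits = 8526 * 8 = 68208 bits
compressed_size = n_symbols * avg_code_len = 8526 * 6.68 = 56953.68 bits
ratio = original_size / compressed_size = 68208 / 56953.68 = 1.1976

Compression ratio = 1.1976


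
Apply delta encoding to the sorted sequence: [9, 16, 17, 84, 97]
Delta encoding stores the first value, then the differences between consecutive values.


First value: 9
Deltas:
  16 - 9 = 7
  17 - 16 = 1
  84 - 17 = 67
  97 - 84 = 13


Delta encoded: [9, 7, 1, 67, 13]


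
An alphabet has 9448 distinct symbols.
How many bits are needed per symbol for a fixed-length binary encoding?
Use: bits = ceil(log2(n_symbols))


log2(9448) = 13.2058
Bracket: 2^13 = 8192 < 9448 <= 2^14 = 16384
So ceil(log2(9448)) = 14

bits = ceil(log2(9448)) = ceil(13.2058) = 14 bits


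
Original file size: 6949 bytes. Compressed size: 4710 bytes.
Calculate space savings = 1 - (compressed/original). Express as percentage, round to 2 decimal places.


ratio = compressed/original = 4710/6949 = 0.677795
savings = 1 - ratio = 1 - 0.677795 = 0.322205
as a percentage: 0.322205 * 100 = 32.22%

Space savings = 1 - 4710/6949 = 32.22%


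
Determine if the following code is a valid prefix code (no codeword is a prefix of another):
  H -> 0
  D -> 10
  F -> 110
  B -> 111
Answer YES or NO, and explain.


Checking each pair (does one codeword prefix another?):
  H='0' vs D='10': no prefix
  H='0' vs F='110': no prefix
  H='0' vs B='111': no prefix
  D='10' vs H='0': no prefix
  D='10' vs F='110': no prefix
  D='10' vs B='111': no prefix
  F='110' vs H='0': no prefix
  F='110' vs D='10': no prefix
  F='110' vs B='111': no prefix
  B='111' vs H='0': no prefix
  B='111' vs D='10': no prefix
  B='111' vs F='110': no prefix
No violation found over all pairs.

YES -- this is a valid prefix code. No codeword is a prefix of any other codeword.


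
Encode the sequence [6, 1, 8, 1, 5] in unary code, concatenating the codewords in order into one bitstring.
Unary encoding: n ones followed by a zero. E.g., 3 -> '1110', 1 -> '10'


Encode each number as n ones followed by a terminating 0:
  6 -> 1111110 (7 bits)
  1 -> 10 (2 bits)
  8 -> 111111110 (9 bits)
  1 -> 10 (2 bits)
  5 -> 111110 (6 bits)
Total length = 7 + 2 + 9 + 2 + 6 = 26 bits.

Unary([6, 1, 8, 1, 5]) = 11111101011111111010111110 (26 bits)


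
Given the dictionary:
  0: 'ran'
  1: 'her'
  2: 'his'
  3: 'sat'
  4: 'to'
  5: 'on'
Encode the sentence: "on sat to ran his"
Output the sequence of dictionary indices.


Look up each word in the dictionary:
  'on' -> 5
  'sat' -> 3
  'to' -> 4
  'ran' -> 0
  'his' -> 2

Encoded: [5, 3, 4, 0, 2]


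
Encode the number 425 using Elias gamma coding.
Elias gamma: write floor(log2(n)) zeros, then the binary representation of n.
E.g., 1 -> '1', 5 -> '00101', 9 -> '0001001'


num_bits = floor(log2(425)) + 1 = 9
leading_zeros = num_bits - 1 = 8
binary(425) = 110101001

Elias gamma(425) = '00000000' + '110101001' = 00000000110101001 (17 bits)


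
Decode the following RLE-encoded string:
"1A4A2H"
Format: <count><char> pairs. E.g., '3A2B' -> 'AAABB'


Expanding each <count><char> pair:
  1A -> 'A'
  4A -> 'AAAA'
  2H -> 'HH'

Decoded = AAAAAHH


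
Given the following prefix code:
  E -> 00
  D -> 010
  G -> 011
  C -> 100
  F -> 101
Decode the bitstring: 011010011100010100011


Decoding step by step:
Bits 011 -> G
Bits 010 -> D
Bits 011 -> G
Bits 100 -> C
Bits 010 -> D
Bits 100 -> C
Bits 011 -> G


Decoded message: GDGCDCG


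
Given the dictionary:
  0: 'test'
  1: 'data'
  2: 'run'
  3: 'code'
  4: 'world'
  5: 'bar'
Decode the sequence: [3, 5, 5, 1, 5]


Look up each index in the dictionary:
  3 -> 'code'
  5 -> 'bar'
  5 -> 'bar'
  1 -> 'data'
  5 -> 'bar'

Decoded: "code bar bar data bar"


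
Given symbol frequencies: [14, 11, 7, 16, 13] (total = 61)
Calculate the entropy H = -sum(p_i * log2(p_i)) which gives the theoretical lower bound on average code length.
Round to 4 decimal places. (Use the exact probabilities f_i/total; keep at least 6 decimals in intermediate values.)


Per-symbol terms -p_i * log2(p_i) with p_i = f_i/61:
  p = 14/61 = 0.229508: log2(p) = -2.123382, -p*log2(p) = 0.487334
  p = 11/61 = 0.180328: log2(p) = -2.471306, -p*log2(p) = 0.445645
  p = 7/61 = 0.114754: log2(p) = -3.123382, -p*log2(p) = 0.358421
  p = 16/61 = 0.262295: log2(p) = -1.930737, -p*log2(p) = 0.506423
  p = 13/61 = 0.213115: log2(p) = -2.230298, -p*log2(p) = 0.475309
H = 0.487334 + 0.445645 + 0.358421 + 0.506423 + 0.475309 = 2.273132

H = 2.2731 bits/symbol


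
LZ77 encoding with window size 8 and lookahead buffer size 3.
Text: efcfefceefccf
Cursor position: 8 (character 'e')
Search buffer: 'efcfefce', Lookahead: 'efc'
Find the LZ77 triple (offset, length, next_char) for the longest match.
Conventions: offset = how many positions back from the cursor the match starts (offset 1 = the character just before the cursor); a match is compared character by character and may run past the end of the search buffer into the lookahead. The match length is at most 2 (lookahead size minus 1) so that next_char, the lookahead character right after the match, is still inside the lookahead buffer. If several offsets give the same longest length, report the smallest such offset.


Try each offset into the search buffer:
  offset=1 (pos 7, char 'e'): match length 1
  offset=2 (pos 6, char 'c'): match length 0
  offset=3 (pos 5, char 'f'): match length 0
  offset=4 (pos 4, char 'e'): match length 2
  offset=5 (pos 3, char 'f'): match length 0
  offset=6 (pos 2, char 'c'): match length 0
  offset=7 (pos 1, char 'f'): match length 0
  offset=8 (pos 0, char 'e'): match length 2
Longest match has length 2, found at offsets 4, 8; take the smallest, offset 4.
next_char = character at position 8 + 2 = 10 -> 'c'

Best match: offset=4, length=2 (matching 'ef' starting at position 4)
LZ77 triple: (4, 2, 'c')


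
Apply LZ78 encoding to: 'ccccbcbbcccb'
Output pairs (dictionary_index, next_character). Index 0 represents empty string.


LZ78 encoding steps:
Dictionary: {0: ''}
Step 1: w='' (idx 0), next='c' -> output (0, 'c'), add 'c' as idx 1
Step 2: w='c' (idx 1), next='c' -> output (1, 'c'), add 'cc' as idx 2
Step 3: w='c' (idx 1), next='b' -> output (1, 'b'), add 'cb' as idx 3
Step 4: w='cb' (idx 3), next='b' -> output (3, 'b'), add 'cbb' as idx 4
Step 5: w='cc' (idx 2), next='c' -> output (2, 'c'), add 'ccc' as idx 5
Step 6: w='' (idx 0), next='b' -> output (0, 'b'), add 'b' as idx 6


Encoded: [(0, 'c'), (1, 'c'), (1, 'b'), (3, 'b'), (2, 'c'), (0, 'b')]


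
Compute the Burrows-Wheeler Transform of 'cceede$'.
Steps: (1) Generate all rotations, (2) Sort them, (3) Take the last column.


Rotations (sorted):
  0: $cceede -> last char: e
  1: cceede$ -> last char: $
  2: ceede$c -> last char: c
  3: de$ccee -> last char: e
  4: e$cceed -> last char: d
  5: ede$cce -> last char: e
  6: eede$cc -> last char: c


BWT = e$cedec


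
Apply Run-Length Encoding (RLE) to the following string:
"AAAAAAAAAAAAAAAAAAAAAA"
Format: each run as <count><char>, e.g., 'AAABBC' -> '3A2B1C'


Scanning runs left to right:
  i=0: run of 'A' x 22 -> '22A'

RLE = 22A


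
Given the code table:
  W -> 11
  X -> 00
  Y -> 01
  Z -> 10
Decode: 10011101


Decoding:
10 -> Z
01 -> Y
11 -> W
01 -> Y


Result: ZYWY


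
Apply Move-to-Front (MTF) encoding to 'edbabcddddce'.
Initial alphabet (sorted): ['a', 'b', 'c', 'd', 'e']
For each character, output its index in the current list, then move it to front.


MTF encoding:
'e': index 4 in ['a', 'b', 'c', 'd', 'e'] -> ['e', 'a', 'b', 'c', 'd']
'd': index 4 in ['e', 'a', 'b', 'c', 'd'] -> ['d', 'e', 'a', 'b', 'c']
'b': index 3 in ['d', 'e', 'a', 'b', 'c'] -> ['b', 'd', 'e', 'a', 'c']
'a': index 3 in ['b', 'd', 'e', 'a', 'c'] -> ['a', 'b', 'd', 'e', 'c']
'b': index 1 in ['a', 'b', 'd', 'e', 'c'] -> ['b', 'a', 'd', 'e', 'c']
'c': index 4 in ['b', 'a', 'd', 'e', 'c'] -> ['c', 'b', 'a', 'd', 'e']
'd': index 3 in ['c', 'b', 'a', 'd', 'e'] -> ['d', 'c', 'b', 'a', 'e']
'd': index 0 in ['d', 'c', 'b', 'a', 'e'] -> ['d', 'c', 'b', 'a', 'e']
'd': index 0 in ['d', 'c', 'b', 'a', 'e'] -> ['d', 'c', 'b', 'a', 'e']
'd': index 0 in ['d', 'c', 'b', 'a', 'e'] -> ['d', 'c', 'b', 'a', 'e']
'c': index 1 in ['d', 'c', 'b', 'a', 'e'] -> ['c', 'd', 'b', 'a', 'e']
'e': index 4 in ['c', 'd', 'b', 'a', 'e'] -> ['e', 'c', 'd', 'b', 'a']


Output: [4, 4, 3, 3, 1, 4, 3, 0, 0, 0, 1, 4]


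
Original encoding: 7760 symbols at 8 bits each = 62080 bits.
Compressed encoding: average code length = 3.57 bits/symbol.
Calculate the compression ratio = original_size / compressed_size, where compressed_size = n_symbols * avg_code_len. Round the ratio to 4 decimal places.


original_size = n_symbols * orig_bits = 7760 * 8 = 62080 bits
compressed_size = n_symbols * avg_code_len = 7760 * 3.57 = 27703.2 bits
ratio = original_size / compressed_size = 62080 / 27703.2 = 2.2409

Compression ratio = 2.2409


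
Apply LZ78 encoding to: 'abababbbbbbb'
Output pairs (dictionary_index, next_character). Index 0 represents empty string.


LZ78 encoding steps:
Dictionary: {0: ''}
Step 1: w='' (idx 0), next='a' -> output (0, 'a'), add 'a' as idx 1
Step 2: w='' (idx 0), next='b' -> output (0, 'b'), add 'b' as idx 2
Step 3: w='a' (idx 1), next='b' -> output (1, 'b'), add 'ab' as idx 3
Step 4: w='ab' (idx 3), next='b' -> output (3, 'b'), add 'abb' as idx 4
Step 5: w='b' (idx 2), next='b' -> output (2, 'b'), add 'bb' as idx 5
Step 6: w='bb' (idx 5), next='b' -> output (5, 'b'), add 'bbb' as idx 6


Encoded: [(0, 'a'), (0, 'b'), (1, 'b'), (3, 'b'), (2, 'b'), (5, 'b')]


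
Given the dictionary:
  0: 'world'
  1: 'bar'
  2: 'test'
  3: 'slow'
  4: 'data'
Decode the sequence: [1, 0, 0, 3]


Look up each index in the dictionary:
  1 -> 'bar'
  0 -> 'world'
  0 -> 'world'
  3 -> 'slow'

Decoded: "bar world world slow"


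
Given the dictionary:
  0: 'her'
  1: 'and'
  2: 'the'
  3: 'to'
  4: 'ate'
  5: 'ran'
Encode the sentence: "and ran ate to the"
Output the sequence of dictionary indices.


Look up each word in the dictionary:
  'and' -> 1
  'ran' -> 5
  'ate' -> 4
  'to' -> 3
  'the' -> 2

Encoded: [1, 5, 4, 3, 2]


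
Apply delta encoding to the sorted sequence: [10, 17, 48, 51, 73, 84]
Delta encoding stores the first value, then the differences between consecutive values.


First value: 10
Deltas:
  17 - 10 = 7
  48 - 17 = 31
  51 - 48 = 3
  73 - 51 = 22
  84 - 73 = 11


Delta encoded: [10, 7, 31, 3, 22, 11]


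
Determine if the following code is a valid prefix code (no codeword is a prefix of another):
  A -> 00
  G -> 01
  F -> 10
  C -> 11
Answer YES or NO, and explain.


Checking each pair (does one codeword prefix another?):
  A='00' vs G='01': no prefix
  A='00' vs F='10': no prefix
  A='00' vs C='11': no prefix
  G='01' vs A='00': no prefix
  G='01' vs F='10': no prefix
  G='01' vs C='11': no prefix
  F='10' vs A='00': no prefix
  F='10' vs G='01': no prefix
  F='10' vs C='11': no prefix
  C='11' vs A='00': no prefix
  C='11' vs G='01': no prefix
  C='11' vs F='10': no prefix
No violation found over all pairs.

YES -- this is a valid prefix code. No codeword is a prefix of any other codeword.


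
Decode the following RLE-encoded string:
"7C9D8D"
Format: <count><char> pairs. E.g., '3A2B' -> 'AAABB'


Expanding each <count><char> pair:
  7C -> 'CCCCCCC'
  9D -> 'DDDDDDDDD'
  8D -> 'DDDDDDDD'

Decoded = CCCCCCCDDDDDDDDDDDDDDDDD


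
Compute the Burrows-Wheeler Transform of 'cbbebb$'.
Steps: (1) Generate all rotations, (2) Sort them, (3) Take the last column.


Rotations (sorted):
  0: $cbbebb -> last char: b
  1: b$cbbeb -> last char: b
  2: bb$cbbe -> last char: e
  3: bbebb$c -> last char: c
  4: bebb$cb -> last char: b
  5: cbbebb$ -> last char: $
  6: ebb$cbb -> last char: b


BWT = bbecb$b


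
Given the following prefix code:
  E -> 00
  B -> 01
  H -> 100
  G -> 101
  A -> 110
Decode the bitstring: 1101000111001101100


Decoding step by step:
Bits 110 -> A
Bits 100 -> H
Bits 01 -> B
Bits 110 -> A
Bits 01 -> B
Bits 101 -> G
Bits 100 -> H


Decoded message: AHBABGH


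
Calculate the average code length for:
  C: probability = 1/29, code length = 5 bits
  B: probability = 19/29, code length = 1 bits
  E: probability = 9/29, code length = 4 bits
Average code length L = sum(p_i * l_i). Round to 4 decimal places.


Weighted contributions p_i * l_i:
  C: (1/29) * 5 = 5/29
  B: (19/29) * 1 = 19/29
  E: (9/29) * 4 = 36/29
Sum = (5 + 19 + 36)/29 = 60/29

L = 60/29 = 2.0690 bits/symbol


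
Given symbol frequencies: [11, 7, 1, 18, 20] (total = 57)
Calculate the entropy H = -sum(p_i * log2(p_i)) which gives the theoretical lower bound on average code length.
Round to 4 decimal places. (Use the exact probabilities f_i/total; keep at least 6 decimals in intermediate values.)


Per-symbol terms -p_i * log2(p_i) with p_i = f_i/57:
  p = 11/57 = 0.192982: log2(p) = -2.373458, -p*log2(p) = 0.458036
  p = 7/57 = 0.122807: log2(p) = -3.025535, -p*log2(p) = 0.371557
  p = 1/57 = 0.017544: log2(p) = -5.832890, -p*log2(p) = 0.102331
  p = 18/57 = 0.315789: log2(p) = -1.662965, -p*log2(p) = 0.525147
  p = 20/57 = 0.350877: log2(p) = -1.510962, -p*log2(p) = 0.530162
H = 0.458036 + 0.371557 + 0.102331 + 0.525147 + 0.530162 = 1.987233

H = 1.9872 bits/symbol


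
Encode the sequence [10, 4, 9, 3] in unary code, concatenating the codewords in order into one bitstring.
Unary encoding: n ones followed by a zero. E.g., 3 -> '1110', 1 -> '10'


Encode each number as n ones followed by a terminating 0:
  10 -> 11111111110 (11 bits)
  4 -> 11110 (5 bits)
  9 -> 1111111110 (10 bits)
  3 -> 1110 (4 bits)
Total length = 11 + 5 + 10 + 4 = 30 bits.

Unary([10, 4, 9, 3]) = 111111111101111011111111101110 (30 bits)


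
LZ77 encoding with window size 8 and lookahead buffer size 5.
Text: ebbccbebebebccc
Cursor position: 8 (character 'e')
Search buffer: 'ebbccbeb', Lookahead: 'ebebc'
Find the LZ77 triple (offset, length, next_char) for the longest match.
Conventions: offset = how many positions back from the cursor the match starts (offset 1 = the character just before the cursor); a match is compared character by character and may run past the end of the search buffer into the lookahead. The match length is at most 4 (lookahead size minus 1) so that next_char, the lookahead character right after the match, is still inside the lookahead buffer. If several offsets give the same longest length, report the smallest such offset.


Try each offset into the search buffer:
  offset=1 (pos 7, char 'b'): match length 0
  offset=2 (pos 6, char 'e'): match length 4
  offset=3 (pos 5, char 'b'): match length 0
  offset=4 (pos 4, char 'c'): match length 0
  offset=5 (pos 3, char 'c'): match length 0
  offset=6 (pos 2, char 'b'): match length 0
  offset=7 (pos 1, char 'b'): match length 0
  offset=8 (pos 0, char 'e'): match length 2
Longest match has length 4 at offset 2.
next_char = character at position 8 + 4 = 12 -> 'c'

Best match: offset=2, length=4 (matching 'ebeb' starting at position 6)
LZ77 triple: (2, 4, 'c')


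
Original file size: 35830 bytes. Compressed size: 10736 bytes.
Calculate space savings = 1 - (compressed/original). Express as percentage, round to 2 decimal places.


ratio = compressed/original = 10736/35830 = 0.299637
savings = 1 - ratio = 1 - 0.299637 = 0.700363
as a percentage: 0.700363 * 100 = 70.04%

Space savings = 1 - 10736/35830 = 70.04%


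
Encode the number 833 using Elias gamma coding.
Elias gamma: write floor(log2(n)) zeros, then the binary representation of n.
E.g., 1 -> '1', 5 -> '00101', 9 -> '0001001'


num_bits = floor(log2(833)) + 1 = 10
leading_zeros = num_bits - 1 = 9
binary(833) = 1101000001

Elias gamma(833) = '000000000' + '1101000001' = 0000000001101000001 (19 bits)


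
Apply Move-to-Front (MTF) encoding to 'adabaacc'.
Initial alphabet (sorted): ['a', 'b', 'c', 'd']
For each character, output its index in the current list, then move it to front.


MTF encoding:
'a': index 0 in ['a', 'b', 'c', 'd'] -> ['a', 'b', 'c', 'd']
'd': index 3 in ['a', 'b', 'c', 'd'] -> ['d', 'a', 'b', 'c']
'a': index 1 in ['d', 'a', 'b', 'c'] -> ['a', 'd', 'b', 'c']
'b': index 2 in ['a', 'd', 'b', 'c'] -> ['b', 'a', 'd', 'c']
'a': index 1 in ['b', 'a', 'd', 'c'] -> ['a', 'b', 'd', 'c']
'a': index 0 in ['a', 'b', 'd', 'c'] -> ['a', 'b', 'd', 'c']
'c': index 3 in ['a', 'b', 'd', 'c'] -> ['c', 'a', 'b', 'd']
'c': index 0 in ['c', 'a', 'b', 'd'] -> ['c', 'a', 'b', 'd']


Output: [0, 3, 1, 2, 1, 0, 3, 0]


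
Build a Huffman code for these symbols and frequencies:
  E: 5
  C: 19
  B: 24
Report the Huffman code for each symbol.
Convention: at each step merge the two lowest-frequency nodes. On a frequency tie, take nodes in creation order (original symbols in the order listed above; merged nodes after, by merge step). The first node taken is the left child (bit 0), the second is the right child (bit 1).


Huffman tree construction:
Step 1: Merge E(5) + C(19) = 24
Step 2: Merge B(24) + (E+C)(24) = 48
Read each symbol's code off the tree from the root (left child = 0, right child = 1).

Codes:
  E: 10 (length 2)
  C: 11 (length 2)
  B: 0 (length 1)
Average code length: 72/48 = 1.5000 bits/symbol


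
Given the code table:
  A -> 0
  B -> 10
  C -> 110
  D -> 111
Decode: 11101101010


Decoding:
111 -> D
0 -> A
110 -> C
10 -> B
10 -> B


Result: DACBB


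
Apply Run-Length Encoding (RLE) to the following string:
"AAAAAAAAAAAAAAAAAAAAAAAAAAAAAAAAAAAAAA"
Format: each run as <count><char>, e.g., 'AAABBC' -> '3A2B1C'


Scanning runs left to right:
  i=0: run of 'A' x 38 -> '38A'

RLE = 38A


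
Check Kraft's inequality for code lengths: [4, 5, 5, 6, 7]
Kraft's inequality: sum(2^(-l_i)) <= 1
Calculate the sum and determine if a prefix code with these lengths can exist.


Sum = 2^(-4) + 2^(-5) + 2^(-5) + 2^(-6) + 2^(-7)
    = 0.0625 + 0.03125 + 0.03125 + 0.015625 + 0.0078125
    = 19/128 = 0.1484375
Since 0.1484375 <= 1, Kraft's inequality IS satisfied.
A prefix code with these lengths CAN exist.

Kraft sum = 0.1484375. Satisfied.


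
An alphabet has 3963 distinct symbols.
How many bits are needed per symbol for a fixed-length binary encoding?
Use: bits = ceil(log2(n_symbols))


log2(3963) = 11.9524
Bracket: 2^11 = 2048 < 3963 <= 2^12 = 4096
So ceil(log2(3963)) = 12

bits = ceil(log2(3963)) = ceil(11.9524) = 12 bits


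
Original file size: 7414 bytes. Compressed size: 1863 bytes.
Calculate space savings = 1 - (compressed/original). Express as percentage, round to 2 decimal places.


ratio = compressed/original = 1863/7414 = 0.251281
savings = 1 - ratio = 1 - 0.251281 = 0.748719
as a percentage: 0.748719 * 100 = 74.87%

Space savings = 1 - 1863/7414 = 74.87%


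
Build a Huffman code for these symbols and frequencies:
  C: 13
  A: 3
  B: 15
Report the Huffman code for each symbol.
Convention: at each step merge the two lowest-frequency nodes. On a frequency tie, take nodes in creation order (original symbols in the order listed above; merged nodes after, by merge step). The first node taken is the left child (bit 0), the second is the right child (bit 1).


Huffman tree construction:
Step 1: Merge A(3) + C(13) = 16
Step 2: Merge B(15) + (A+C)(16) = 31
Read each symbol's code off the tree from the root (left child = 0, right child = 1).

Codes:
  C: 11 (length 2)
  A: 10 (length 2)
  B: 0 (length 1)
Average code length: 47/31 = 1.5161 bits/symbol


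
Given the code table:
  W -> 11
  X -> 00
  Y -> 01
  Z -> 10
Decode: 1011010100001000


Decoding:
10 -> Z
11 -> W
01 -> Y
01 -> Y
00 -> X
00 -> X
10 -> Z
00 -> X


Result: ZWYYXXZX


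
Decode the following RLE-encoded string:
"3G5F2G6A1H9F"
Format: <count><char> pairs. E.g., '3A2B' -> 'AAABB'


Expanding each <count><char> pair:
  3G -> 'GGG'
  5F -> 'FFFFF'
  2G -> 'GG'
  6A -> 'AAAAAA'
  1H -> 'H'
  9F -> 'FFFFFFFFF'

Decoded = GGGFFFFFGGAAAAAAHFFFFFFFFF


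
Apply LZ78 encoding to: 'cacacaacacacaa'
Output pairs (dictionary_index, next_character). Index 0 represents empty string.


LZ78 encoding steps:
Dictionary: {0: ''}
Step 1: w='' (idx 0), next='c' -> output (0, 'c'), add 'c' as idx 1
Step 2: w='' (idx 0), next='a' -> output (0, 'a'), add 'a' as idx 2
Step 3: w='c' (idx 1), next='a' -> output (1, 'a'), add 'ca' as idx 3
Step 4: w='ca' (idx 3), next='a' -> output (3, 'a'), add 'caa' as idx 4
Step 5: w='ca' (idx 3), next='c' -> output (3, 'c'), add 'cac' as idx 5
Step 6: w='a' (idx 2), next='c' -> output (2, 'c'), add 'ac' as idx 6
Step 7: w='a' (idx 2), next='a' -> output (2, 'a'), add 'aa' as idx 7


Encoded: [(0, 'c'), (0, 'a'), (1, 'a'), (3, 'a'), (3, 'c'), (2, 'c'), (2, 'a')]


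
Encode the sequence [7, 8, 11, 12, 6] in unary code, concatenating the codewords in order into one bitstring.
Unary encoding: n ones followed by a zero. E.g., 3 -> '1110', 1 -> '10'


Encode each number as n ones followed by a terminating 0:
  7 -> 11111110 (8 bits)
  8 -> 111111110 (9 bits)
  11 -> 111111111110 (12 bits)
  12 -> 1111111111110 (13 bits)
  6 -> 1111110 (7 bits)
Total length = 8 + 9 + 12 + 13 + 7 = 49 bits.

Unary([7, 8, 11, 12, 6]) = 1111111011111111011111111111011111111111101111110 (49 bits)


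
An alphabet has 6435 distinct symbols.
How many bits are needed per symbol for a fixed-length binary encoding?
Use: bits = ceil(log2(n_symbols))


log2(6435) = 12.6517
Bracket: 2^12 = 4096 < 6435 <= 2^13 = 8192
So ceil(log2(6435)) = 13

bits = ceil(log2(6435)) = ceil(12.6517) = 13 bits


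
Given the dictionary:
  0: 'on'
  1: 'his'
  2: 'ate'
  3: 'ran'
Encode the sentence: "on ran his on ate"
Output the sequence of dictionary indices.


Look up each word in the dictionary:
  'on' -> 0
  'ran' -> 3
  'his' -> 1
  'on' -> 0
  'ate' -> 2

Encoded: [0, 3, 1, 0, 2]


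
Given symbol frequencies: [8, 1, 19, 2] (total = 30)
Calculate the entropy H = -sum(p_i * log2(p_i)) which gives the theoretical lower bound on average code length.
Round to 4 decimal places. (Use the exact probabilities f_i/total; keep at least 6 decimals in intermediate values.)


Per-symbol terms -p_i * log2(p_i) with p_i = f_i/30:
  p = 8/30 = 0.266667: log2(p) = -1.906891, -p*log2(p) = 0.508504
  p = 1/30 = 0.033333: log2(p) = -4.906891, -p*log2(p) = 0.163563
  p = 19/30 = 0.633333: log2(p) = -0.658963, -p*log2(p) = 0.417343
  p = 2/30 = 0.066667: log2(p) = -3.906891, -p*log2(p) = 0.260459
H = 0.508504 + 0.163563 + 0.417343 + 0.260459 = 1.349869

H = 1.3499 bits/symbol


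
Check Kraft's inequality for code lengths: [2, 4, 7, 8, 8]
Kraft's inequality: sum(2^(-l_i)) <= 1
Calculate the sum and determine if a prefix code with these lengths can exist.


Sum = 2^(-2) + 2^(-4) + 2^(-7) + 2^(-8) + 2^(-8)
    = 0.25 + 0.0625 + 0.0078125 + 0.00390625 + 0.00390625
    = 84/256 = 0.328125
Since 0.328125 <= 1, Kraft's inequality IS satisfied.
A prefix code with these lengths CAN exist.

Kraft sum = 0.328125. Satisfied.


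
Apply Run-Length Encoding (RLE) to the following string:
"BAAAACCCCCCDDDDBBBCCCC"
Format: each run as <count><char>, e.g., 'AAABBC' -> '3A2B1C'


Scanning runs left to right:
  i=0: run of 'B' x 1 -> '1B'
  i=1: run of 'A' x 4 -> '4A'
  i=5: run of 'C' x 6 -> '6C'
  i=11: run of 'D' x 4 -> '4D'
  i=15: run of 'B' x 3 -> '3B'
  i=18: run of 'C' x 4 -> '4C'

RLE = 1B4A6C4D3B4C


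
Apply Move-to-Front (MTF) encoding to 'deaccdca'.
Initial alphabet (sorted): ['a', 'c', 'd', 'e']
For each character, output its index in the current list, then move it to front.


MTF encoding:
'd': index 2 in ['a', 'c', 'd', 'e'] -> ['d', 'a', 'c', 'e']
'e': index 3 in ['d', 'a', 'c', 'e'] -> ['e', 'd', 'a', 'c']
'a': index 2 in ['e', 'd', 'a', 'c'] -> ['a', 'e', 'd', 'c']
'c': index 3 in ['a', 'e', 'd', 'c'] -> ['c', 'a', 'e', 'd']
'c': index 0 in ['c', 'a', 'e', 'd'] -> ['c', 'a', 'e', 'd']
'd': index 3 in ['c', 'a', 'e', 'd'] -> ['d', 'c', 'a', 'e']
'c': index 1 in ['d', 'c', 'a', 'e'] -> ['c', 'd', 'a', 'e']
'a': index 2 in ['c', 'd', 'a', 'e'] -> ['a', 'c', 'd', 'e']


Output: [2, 3, 2, 3, 0, 3, 1, 2]


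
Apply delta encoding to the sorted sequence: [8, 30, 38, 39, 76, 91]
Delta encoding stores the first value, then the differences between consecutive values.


First value: 8
Deltas:
  30 - 8 = 22
  38 - 30 = 8
  39 - 38 = 1
  76 - 39 = 37
  91 - 76 = 15


Delta encoded: [8, 22, 8, 1, 37, 15]


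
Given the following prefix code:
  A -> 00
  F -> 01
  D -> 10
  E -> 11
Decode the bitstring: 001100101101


Decoding step by step:
Bits 00 -> A
Bits 11 -> E
Bits 00 -> A
Bits 10 -> D
Bits 11 -> E
Bits 01 -> F


Decoded message: AEADEF


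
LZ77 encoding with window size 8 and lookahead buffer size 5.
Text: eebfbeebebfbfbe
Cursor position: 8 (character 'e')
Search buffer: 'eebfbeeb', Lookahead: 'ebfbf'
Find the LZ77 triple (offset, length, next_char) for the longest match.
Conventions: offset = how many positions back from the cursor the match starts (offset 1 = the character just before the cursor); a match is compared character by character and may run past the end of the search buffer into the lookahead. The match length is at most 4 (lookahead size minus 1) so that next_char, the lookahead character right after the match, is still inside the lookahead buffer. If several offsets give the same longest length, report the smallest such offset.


Try each offset into the search buffer:
  offset=1 (pos 7, char 'b'): match length 0
  offset=2 (pos 6, char 'e'): match length 2
  offset=3 (pos 5, char 'e'): match length 1
  offset=4 (pos 4, char 'b'): match length 0
  offset=5 (pos 3, char 'f'): match length 0
  offset=6 (pos 2, char 'b'): match length 0
  offset=7 (pos 1, char 'e'): match length 4
  offset=8 (pos 0, char 'e'): match length 1
Longest match has length 4 at offset 7.
next_char = character at position 8 + 4 = 12 -> 'f'

Best match: offset=7, length=4 (matching 'ebfb' starting at position 1)
LZ77 triple: (7, 4, 'f')


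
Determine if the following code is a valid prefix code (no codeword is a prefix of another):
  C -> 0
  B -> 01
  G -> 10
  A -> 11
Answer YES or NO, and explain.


Checking each pair (does one codeword prefix another?):
  C='0' vs B='01': prefix -- VIOLATION

NO -- this is NOT a valid prefix code. C (0) is a prefix of B (01).


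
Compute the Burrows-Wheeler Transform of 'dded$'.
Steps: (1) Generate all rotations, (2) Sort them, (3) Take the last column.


Rotations (sorted):
  0: $dded -> last char: d
  1: d$dde -> last char: e
  2: dded$ -> last char: $
  3: ded$d -> last char: d
  4: ed$dd -> last char: d


BWT = de$dd


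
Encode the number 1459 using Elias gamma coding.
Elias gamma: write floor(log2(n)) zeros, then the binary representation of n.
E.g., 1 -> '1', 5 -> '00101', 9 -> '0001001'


num_bits = floor(log2(1459)) + 1 = 11
leading_zeros = num_bits - 1 = 10
binary(1459) = 10110110011

Elias gamma(1459) = '0000000000' + '10110110011' = 000000000010110110011 (21 bits)


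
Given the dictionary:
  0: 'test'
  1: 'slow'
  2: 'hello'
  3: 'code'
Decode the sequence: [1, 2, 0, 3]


Look up each index in the dictionary:
  1 -> 'slow'
  2 -> 'hello'
  0 -> 'test'
  3 -> 'code'

Decoded: "slow hello test code"


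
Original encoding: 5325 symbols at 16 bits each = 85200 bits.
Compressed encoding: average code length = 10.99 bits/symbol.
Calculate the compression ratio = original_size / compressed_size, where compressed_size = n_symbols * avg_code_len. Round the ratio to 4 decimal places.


original_size = n_symbols * orig_bits = 5325 * 16 = 85200 bits
compressed_size = n_symbols * avg_code_len = 5325 * 10.99 = 58521.75 bits
ratio = original_size / compressed_size = 85200 / 58521.75 = 1.4559

Compression ratio = 1.4559


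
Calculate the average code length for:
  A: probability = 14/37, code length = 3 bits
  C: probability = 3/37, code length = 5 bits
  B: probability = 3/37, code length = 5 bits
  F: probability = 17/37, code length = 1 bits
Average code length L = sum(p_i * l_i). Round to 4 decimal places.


Weighted contributions p_i * l_i:
  A: (14/37) * 3 = 42/37
  C: (3/37) * 5 = 15/37
  B: (3/37) * 5 = 15/37
  F: (17/37) * 1 = 17/37
Sum = (42 + 15 + 15 + 17)/37 = 89/37

L = 89/37 = 2.4054 bits/symbol


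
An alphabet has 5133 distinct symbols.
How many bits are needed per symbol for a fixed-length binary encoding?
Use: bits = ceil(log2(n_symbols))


log2(5133) = 12.3256
Bracket: 2^12 = 4096 < 5133 <= 2^13 = 8192
So ceil(log2(5133)) = 13

bits = ceil(log2(5133)) = ceil(12.3256) = 13 bits


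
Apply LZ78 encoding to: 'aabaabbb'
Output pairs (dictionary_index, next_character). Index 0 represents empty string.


LZ78 encoding steps:
Dictionary: {0: ''}
Step 1: w='' (idx 0), next='a' -> output (0, 'a'), add 'a' as idx 1
Step 2: w='a' (idx 1), next='b' -> output (1, 'b'), add 'ab' as idx 2
Step 3: w='a' (idx 1), next='a' -> output (1, 'a'), add 'aa' as idx 3
Step 4: w='' (idx 0), next='b' -> output (0, 'b'), add 'b' as idx 4
Step 5: w='b' (idx 4), next='b' -> output (4, 'b'), add 'bb' as idx 5


Encoded: [(0, 'a'), (1, 'b'), (1, 'a'), (0, 'b'), (4, 'b')]


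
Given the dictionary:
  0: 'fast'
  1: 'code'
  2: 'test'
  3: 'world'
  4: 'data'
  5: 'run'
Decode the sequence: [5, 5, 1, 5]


Look up each index in the dictionary:
  5 -> 'run'
  5 -> 'run'
  1 -> 'code'
  5 -> 'run'

Decoded: "run run code run"


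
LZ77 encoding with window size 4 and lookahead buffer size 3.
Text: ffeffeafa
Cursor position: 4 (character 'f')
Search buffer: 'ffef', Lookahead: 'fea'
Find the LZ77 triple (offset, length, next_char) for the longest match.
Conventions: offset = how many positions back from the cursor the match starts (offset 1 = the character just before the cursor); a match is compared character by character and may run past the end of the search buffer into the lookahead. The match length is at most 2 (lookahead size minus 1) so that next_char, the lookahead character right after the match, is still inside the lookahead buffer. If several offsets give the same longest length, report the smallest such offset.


Try each offset into the search buffer:
  offset=1 (pos 3, char 'f'): match length 1
  offset=2 (pos 2, char 'e'): match length 0
  offset=3 (pos 1, char 'f'): match length 2
  offset=4 (pos 0, char 'f'): match length 1
Longest match has length 2 at offset 3.
next_char = character at position 4 + 2 = 6 -> 'a'

Best match: offset=3, length=2 (matching 'fe' starting at position 1)
LZ77 triple: (3, 2, 'a')


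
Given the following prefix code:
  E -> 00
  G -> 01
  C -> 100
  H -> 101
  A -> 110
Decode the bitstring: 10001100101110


Decoding step by step:
Bits 100 -> C
Bits 01 -> G
Bits 100 -> C
Bits 101 -> H
Bits 110 -> A


Decoded message: CGCHA


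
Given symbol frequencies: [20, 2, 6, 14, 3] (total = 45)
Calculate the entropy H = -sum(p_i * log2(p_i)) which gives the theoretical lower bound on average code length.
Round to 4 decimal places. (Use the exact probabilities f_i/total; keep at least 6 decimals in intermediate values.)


Per-symbol terms -p_i * log2(p_i) with p_i = f_i/45:
  p = 20/45 = 0.444444: log2(p) = -1.169925, -p*log2(p) = 0.519967
  p = 2/45 = 0.044444: log2(p) = -4.491853, -p*log2(p) = 0.199638
  p = 6/45 = 0.133333: log2(p) = -2.906891, -p*log2(p) = 0.387585
  p = 14/45 = 0.311111: log2(p) = -1.684498, -p*log2(p) = 0.524066
  p = 3/45 = 0.066667: log2(p) = -3.906891, -p*log2(p) = 0.260459
H = 0.519967 + 0.199638 + 0.387585 + 0.524066 + 0.260459 = 1.891715

H = 1.8917 bits/symbol


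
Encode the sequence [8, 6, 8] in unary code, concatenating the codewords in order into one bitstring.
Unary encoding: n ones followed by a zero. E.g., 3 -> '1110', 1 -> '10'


Encode each number as n ones followed by a terminating 0:
  8 -> 111111110 (9 bits)
  6 -> 1111110 (7 bits)
  8 -> 111111110 (9 bits)
Total length = 9 + 7 + 9 = 25 bits.

Unary([8, 6, 8]) = 1111111101111110111111110 (25 bits)


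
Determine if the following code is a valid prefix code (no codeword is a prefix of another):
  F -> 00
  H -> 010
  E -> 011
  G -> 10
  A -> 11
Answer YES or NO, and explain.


Checking each pair (does one codeword prefix another?):
  F='00' vs H='010': no prefix
  F='00' vs E='011': no prefix
  F='00' vs G='10': no prefix
  F='00' vs A='11': no prefix
  H='010' vs F='00': no prefix
  H='010' vs E='011': no prefix
  H='010' vs G='10': no prefix
  H='010' vs A='11': no prefix
  E='011' vs F='00': no prefix
  E='011' vs H='010': no prefix
  E='011' vs G='10': no prefix
  E='011' vs A='11': no prefix
  G='10' vs F='00': no prefix
  G='10' vs H='010': no prefix
  G='10' vs E='011': no prefix
  G='10' vs A='11': no prefix
  A='11' vs F='00': no prefix
  A='11' vs H='010': no prefix
  A='11' vs E='011': no prefix
  A='11' vs G='10': no prefix
No violation found over all pairs.

YES -- this is a valid prefix code. No codeword is a prefix of any other codeword.


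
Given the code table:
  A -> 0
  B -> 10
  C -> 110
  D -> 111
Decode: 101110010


Decoding:
10 -> B
111 -> D
0 -> A
0 -> A
10 -> B


Result: BDAAB


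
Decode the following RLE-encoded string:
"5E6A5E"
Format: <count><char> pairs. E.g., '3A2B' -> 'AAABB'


Expanding each <count><char> pair:
  5E -> 'EEEEE'
  6A -> 'AAAAAA'
  5E -> 'EEEEE'

Decoded = EEEEEAAAAAAEEEEE


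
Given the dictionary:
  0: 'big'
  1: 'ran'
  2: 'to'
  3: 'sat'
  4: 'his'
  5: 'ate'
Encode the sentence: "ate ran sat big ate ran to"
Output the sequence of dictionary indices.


Look up each word in the dictionary:
  'ate' -> 5
  'ran' -> 1
  'sat' -> 3
  'big' -> 0
  'ate' -> 5
  'ran' -> 1
  'to' -> 2

Encoded: [5, 1, 3, 0, 5, 1, 2]


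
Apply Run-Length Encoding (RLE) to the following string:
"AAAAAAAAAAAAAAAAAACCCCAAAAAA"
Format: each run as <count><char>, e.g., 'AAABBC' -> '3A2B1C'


Scanning runs left to right:
  i=0: run of 'A' x 18 -> '18A'
  i=18: run of 'C' x 4 -> '4C'
  i=22: run of 'A' x 6 -> '6A'

RLE = 18A4C6A


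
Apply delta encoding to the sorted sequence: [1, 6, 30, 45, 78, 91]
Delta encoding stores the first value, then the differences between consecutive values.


First value: 1
Deltas:
  6 - 1 = 5
  30 - 6 = 24
  45 - 30 = 15
  78 - 45 = 33
  91 - 78 = 13


Delta encoded: [1, 5, 24, 15, 33, 13]


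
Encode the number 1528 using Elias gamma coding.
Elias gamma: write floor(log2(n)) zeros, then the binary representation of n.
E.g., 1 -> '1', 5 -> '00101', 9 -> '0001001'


num_bits = floor(log2(1528)) + 1 = 11
leading_zeros = num_bits - 1 = 10
binary(1528) = 10111111000

Elias gamma(1528) = '0000000000' + '10111111000' = 000000000010111111000 (21 bits)


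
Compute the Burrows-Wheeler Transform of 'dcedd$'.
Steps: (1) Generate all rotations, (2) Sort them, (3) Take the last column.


Rotations (sorted):
  0: $dcedd -> last char: d
  1: cedd$d -> last char: d
  2: d$dced -> last char: d
  3: dcedd$ -> last char: $
  4: dd$dce -> last char: e
  5: edd$dc -> last char: c


BWT = ddd$ec


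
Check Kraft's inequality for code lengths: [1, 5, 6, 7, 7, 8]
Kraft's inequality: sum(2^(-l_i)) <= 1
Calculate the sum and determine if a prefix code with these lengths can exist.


Sum = 2^(-1) + 2^(-5) + 2^(-6) + 2^(-7) + 2^(-7) + 2^(-8)
    = 0.5 + 0.03125 + 0.015625 + 0.0078125 + 0.0078125 + 0.00390625
    = 145/256 = 0.56640625
Since 0.56640625 <= 1, Kraft's inequality IS satisfied.
A prefix code with these lengths CAN exist.

Kraft sum = 0.56640625. Satisfied.


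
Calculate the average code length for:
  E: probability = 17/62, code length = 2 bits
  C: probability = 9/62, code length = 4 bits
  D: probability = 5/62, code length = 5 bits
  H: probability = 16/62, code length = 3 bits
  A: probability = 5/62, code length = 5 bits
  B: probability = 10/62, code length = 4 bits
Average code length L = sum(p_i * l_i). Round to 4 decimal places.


Weighted contributions p_i * l_i:
  E: (17/62) * 2 = 34/62
  C: (9/62) * 4 = 36/62
  D: (5/62) * 5 = 25/62
  H: (16/62) * 3 = 48/62
  A: (5/62) * 5 = 25/62
  B: (10/62) * 4 = 40/62
Sum = (34 + 36 + 25 + 48 + 25 + 40)/62 = 208/62

L = 208/62 = 3.3548 bits/symbol


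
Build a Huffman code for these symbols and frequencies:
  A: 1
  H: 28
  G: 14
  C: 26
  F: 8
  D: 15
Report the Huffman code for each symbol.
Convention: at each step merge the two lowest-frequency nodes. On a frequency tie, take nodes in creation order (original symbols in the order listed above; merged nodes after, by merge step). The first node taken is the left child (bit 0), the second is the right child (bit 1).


Huffman tree construction:
Step 1: Merge A(1) + F(8) = 9
Step 2: Merge (A+F)(9) + G(14) = 23
Step 3: Merge D(15) + ((A+F)+G)(23) = 38
Step 4: Merge C(26) + H(28) = 54
Step 5: Merge (D+((A+F)+G))(38) + (C+H)(54) = 92
Read each symbol's code off the tree from the root (left child = 0, right child = 1).

Codes:
  A: 0100 (length 4)
  H: 11 (length 2)
  G: 011 (length 3)
  C: 10 (length 2)
  F: 0101 (length 4)
  D: 00 (length 2)
Average code length: 216/92 = 2.3478 bits/symbol


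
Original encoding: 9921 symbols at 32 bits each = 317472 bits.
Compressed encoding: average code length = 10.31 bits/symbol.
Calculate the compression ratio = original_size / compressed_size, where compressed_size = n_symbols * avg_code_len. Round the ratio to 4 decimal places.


original_size = n_symbols * orig_bits = 9921 * 32 = 317472 bits
compressed_size = n_symbols * avg_code_len = 9921 * 10.31 = 102285.51 bits
ratio = original_size / compressed_size = 317472 / 102285.51 = 3.1038

Compression ratio = 3.1038


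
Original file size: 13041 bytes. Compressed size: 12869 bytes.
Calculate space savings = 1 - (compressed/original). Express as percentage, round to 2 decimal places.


ratio = compressed/original = 12869/13041 = 0.986811
savings = 1 - ratio = 1 - 0.986811 = 0.013189
as a percentage: 0.013189 * 100 = 1.32%

Space savings = 1 - 12869/13041 = 1.32%


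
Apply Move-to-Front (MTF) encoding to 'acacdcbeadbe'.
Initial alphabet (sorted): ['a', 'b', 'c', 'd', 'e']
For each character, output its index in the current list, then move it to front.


MTF encoding:
'a': index 0 in ['a', 'b', 'c', 'd', 'e'] -> ['a', 'b', 'c', 'd', 'e']
'c': index 2 in ['a', 'b', 'c', 'd', 'e'] -> ['c', 'a', 'b', 'd', 'e']
'a': index 1 in ['c', 'a', 'b', 'd', 'e'] -> ['a', 'c', 'b', 'd', 'e']
'c': index 1 in ['a', 'c', 'b', 'd', 'e'] -> ['c', 'a', 'b', 'd', 'e']
'd': index 3 in ['c', 'a', 'b', 'd', 'e'] -> ['d', 'c', 'a', 'b', 'e']
'c': index 1 in ['d', 'c', 'a', 'b', 'e'] -> ['c', 'd', 'a', 'b', 'e']
'b': index 3 in ['c', 'd', 'a', 'b', 'e'] -> ['b', 'c', 'd', 'a', 'e']
'e': index 4 in ['b', 'c', 'd', 'a', 'e'] -> ['e', 'b', 'c', 'd', 'a']
'a': index 4 in ['e', 'b', 'c', 'd', 'a'] -> ['a', 'e', 'b', 'c', 'd']
'd': index 4 in ['a', 'e', 'b', 'c', 'd'] -> ['d', 'a', 'e', 'b', 'c']
'b': index 3 in ['d', 'a', 'e', 'b', 'c'] -> ['b', 'd', 'a', 'e', 'c']
'e': index 3 in ['b', 'd', 'a', 'e', 'c'] -> ['e', 'b', 'd', 'a', 'c']


Output: [0, 2, 1, 1, 3, 1, 3, 4, 4, 4, 3, 3]
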